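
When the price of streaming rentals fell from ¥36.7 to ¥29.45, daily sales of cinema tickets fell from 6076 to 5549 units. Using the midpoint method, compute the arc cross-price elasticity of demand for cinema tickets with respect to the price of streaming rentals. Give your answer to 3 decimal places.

ΔQ_A = 5549 − 6076 = -527; ΔP_B = 29.45 − 36.7 = -7.25.
Midpoints: Q̄_A = 5812.5, P̄_B = 33.08.
ε = (ΔQ_A/Q̄_A)/(ΔP_B/P̄_B) = (-527/5812.5)/(-7.25/33.08) ≈ 0.414.

0.414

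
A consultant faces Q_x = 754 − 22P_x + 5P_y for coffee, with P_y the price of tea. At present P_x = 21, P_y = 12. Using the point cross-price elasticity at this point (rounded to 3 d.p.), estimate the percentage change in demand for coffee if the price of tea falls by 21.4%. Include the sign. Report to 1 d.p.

-3.6%

At P_x = 21, P_y = 12: Q_x = 352.
∂Q_x/∂P_y = 5.
ε = (∂Q_x/∂P_y)(P_y/Q_x) = 5.0000 × 12/352 ≈ 0.170.
%ΔQ_x ≈ ε × %ΔP_y = 0.170 × (-21.4%) = -3.6%.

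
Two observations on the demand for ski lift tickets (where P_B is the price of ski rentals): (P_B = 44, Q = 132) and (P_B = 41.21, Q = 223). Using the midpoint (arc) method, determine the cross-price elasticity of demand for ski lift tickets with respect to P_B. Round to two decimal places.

ΔQ_A = 223 − 132 = 91; ΔP_B = 41.21 − 44 = -2.79.
Midpoints: Q̄_A = 177.5, P̄_B = 42.61.
ε = (ΔQ_A/Q̄_A)/(ΔP_B/P̄_B) = (91/177.5)/(-2.79/42.61) ≈ -7.83.

-7.83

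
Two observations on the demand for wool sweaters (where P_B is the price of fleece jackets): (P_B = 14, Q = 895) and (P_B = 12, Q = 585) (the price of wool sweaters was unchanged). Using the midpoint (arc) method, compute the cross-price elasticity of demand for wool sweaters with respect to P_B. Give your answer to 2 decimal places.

ΔQ_A = 585 − 895 = -310; ΔP_B = 12 − 14 = -2.
Midpoints: Q̄_A = 740.0, P̄_B = 13.00.
ε = (ΔQ_A/Q̄_A)/(ΔP_B/P̄_B) = (-310/740.0)/(-2/13.00) ≈ 2.72.
ε > 0: wool sweaters and fleece jackets are substitutes.

2.72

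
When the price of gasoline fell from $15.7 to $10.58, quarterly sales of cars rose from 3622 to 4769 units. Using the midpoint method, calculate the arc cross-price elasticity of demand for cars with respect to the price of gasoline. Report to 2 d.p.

ΔQ_A = 4769 − 3622 = 1147; ΔP_B = 10.58 − 15.7 = -5.12.
Midpoints: Q̄_A = 4195.5, P̄_B = 13.14.
ε = (ΔQ_A/Q̄_A)/(ΔP_B/P̄_B) = (1147/4195.5)/(-5.12/13.14) ≈ -0.70.
ε < 0: cars and gasoline are complements.

-0.70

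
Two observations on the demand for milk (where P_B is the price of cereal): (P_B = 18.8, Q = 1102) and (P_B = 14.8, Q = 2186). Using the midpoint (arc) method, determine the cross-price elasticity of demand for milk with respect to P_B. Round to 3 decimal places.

-2.769

ΔQ_A = 2186 − 1102 = 1084; ΔP_B = 14.8 − 18.8 = -4.
Midpoints: Q̄_A = 1644.0, P̄_B = 16.80.
ε = (ΔQ_A/Q̄_A)/(ΔP_B/P̄_B) = (1084/1644.0)/(-4/16.80) ≈ -2.769.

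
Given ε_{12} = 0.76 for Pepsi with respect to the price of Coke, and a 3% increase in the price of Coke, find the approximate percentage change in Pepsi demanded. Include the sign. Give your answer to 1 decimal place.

2.3%

%ΔQ ≈ ε × %ΔP of Coke = 0.76 × (3%) = 2.3%.
Demand for Pepsi rises by about 2.3%.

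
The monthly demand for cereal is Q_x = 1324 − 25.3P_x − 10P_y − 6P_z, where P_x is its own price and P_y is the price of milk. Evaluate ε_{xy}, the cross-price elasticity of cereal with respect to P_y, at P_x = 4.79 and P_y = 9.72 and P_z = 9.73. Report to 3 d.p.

At P_x = 4.79 and P_y = 9.72 and P_z = 9.73: Q_x = 1047.233.
∂Q_x/∂P_y = -10.
ε = (∂Q_x/∂P_y)(P_y/Q_x) = -10 × (9.72/1047.233) ≈ -0.093.

-0.093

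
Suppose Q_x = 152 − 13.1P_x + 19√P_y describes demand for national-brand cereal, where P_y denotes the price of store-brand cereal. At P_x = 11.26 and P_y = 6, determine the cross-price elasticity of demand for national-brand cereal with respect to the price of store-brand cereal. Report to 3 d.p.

0.456

At P_x = 11.26 and P_y = 6: Q_x = 51.034.
∂Q_x/∂P_y = 19/(2√P_y) = 19/(2√6) = 3.8784.
ε = (∂Q_x/∂P_y)(P_y/Q_x) = 3.8784 × (6/51.034) ≈ 0.456.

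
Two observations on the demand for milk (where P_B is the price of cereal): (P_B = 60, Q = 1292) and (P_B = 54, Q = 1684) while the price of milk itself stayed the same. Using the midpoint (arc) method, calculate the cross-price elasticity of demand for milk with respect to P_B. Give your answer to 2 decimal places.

-2.50

ΔQ_A = 1684 − 1292 = 392; ΔP_B = 54 − 60 = -6.
Midpoints: Q̄_A = 1488.0, P̄_B = 57.00.
ε = (ΔQ_A/Q̄_A)/(ΔP_B/P̄_B) = (392/1488.0)/(-6/57.00) ≈ -2.50.
ε < 0: milk and cereal are complements.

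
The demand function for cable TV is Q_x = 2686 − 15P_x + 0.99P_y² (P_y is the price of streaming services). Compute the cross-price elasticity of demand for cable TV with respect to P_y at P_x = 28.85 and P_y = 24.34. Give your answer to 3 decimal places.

At P_x = 28.85 and P_y = 24.34: Q_x = 2839.761.
∂Q_x/∂P_y = 1.98P_y = 1.98(24.34) = 48.1932.
ε = (∂Q_x/∂P_y)(P_y/Q_x) = 48.1932 × (24.34/2839.761) ≈ 0.413.
ε > 0: substitutes.

0.413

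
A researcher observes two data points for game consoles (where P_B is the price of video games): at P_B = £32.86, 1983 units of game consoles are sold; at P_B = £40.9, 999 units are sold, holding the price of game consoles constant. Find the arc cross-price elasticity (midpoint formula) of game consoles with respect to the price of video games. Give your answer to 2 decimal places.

-3.03

ΔQ_A = 999 − 1983 = -984; ΔP_B = 40.9 − 32.86 = 8.04.
Midpoints: Q̄_A = 1491.0, P̄_B = 36.88.
ε = (ΔQ_A/Q̄_A)/(ΔP_B/P̄_B) = (-984/1491.0)/(8.04/36.88) ≈ -3.03.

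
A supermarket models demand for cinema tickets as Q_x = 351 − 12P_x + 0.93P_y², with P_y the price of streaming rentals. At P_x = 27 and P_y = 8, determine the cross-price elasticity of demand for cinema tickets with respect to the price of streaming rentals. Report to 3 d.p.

1.376

At P_x = 27 and P_y = 8: Q_x = 86.52.
∂Q_x/∂P_y = 1.86P_y = 1.86(8) = 14.8800.
ε = (∂Q_x/∂P_y)(P_y/Q_x) = 14.8800 × (8/86.52) ≈ 1.376.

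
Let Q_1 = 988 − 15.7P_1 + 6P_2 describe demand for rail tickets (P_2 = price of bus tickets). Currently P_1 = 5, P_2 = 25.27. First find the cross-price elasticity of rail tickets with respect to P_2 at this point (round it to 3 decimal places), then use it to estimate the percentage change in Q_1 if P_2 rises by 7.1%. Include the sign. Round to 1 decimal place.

At P_1 = 5, P_2 = 25.27: Q_1 = 1061.12.
∂Q_1/∂P_2 = 6.
ε = (∂Q_1/∂P_2)(P_2/Q_1) = 6.0000 × 25.27/1061.12 ≈ 0.143.
%ΔQ_1 ≈ ε × %ΔP_2 = 0.143 × (7.1%) = 1.0%.

1.0%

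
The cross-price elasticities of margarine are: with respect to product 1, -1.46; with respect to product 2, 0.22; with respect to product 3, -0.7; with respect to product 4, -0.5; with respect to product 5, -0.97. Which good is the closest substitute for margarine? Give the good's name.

Substitutes have ε > 0. Among the positive values, 0.22 (product 2) is largest.

product 2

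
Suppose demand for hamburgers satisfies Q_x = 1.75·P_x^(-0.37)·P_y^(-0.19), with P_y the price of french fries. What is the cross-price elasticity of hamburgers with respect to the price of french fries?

In a log-linear (constant-elasticity) demand function, the coefficient on the exponent of P_y is the cross-price elasticity.
ε = -0.19. Negative, so hamburgers and french fries are complements.

-0.19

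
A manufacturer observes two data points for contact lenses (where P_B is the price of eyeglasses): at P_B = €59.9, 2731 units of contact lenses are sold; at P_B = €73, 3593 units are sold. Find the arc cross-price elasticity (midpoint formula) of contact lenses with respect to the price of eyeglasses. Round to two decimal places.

1.38

ΔQ_A = 3593 − 2731 = 862; ΔP_B = 73 − 59.9 = 13.1.
Midpoints: Q̄_A = 3162.0, P̄_B = 66.45.
ε = (ΔQ_A/Q̄_A)/(ΔP_B/P̄_B) = (862/3162.0)/(13.1/66.45) ≈ 1.38.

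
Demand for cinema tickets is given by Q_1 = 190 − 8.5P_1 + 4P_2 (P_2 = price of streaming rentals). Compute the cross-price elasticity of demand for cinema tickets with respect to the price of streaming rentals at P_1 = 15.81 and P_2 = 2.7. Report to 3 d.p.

0.163

At P_1 = 15.81 and P_2 = 2.7: Q_1 = 66.415.
∂Q_1/∂P_2 = 4.
ε = (∂Q_1/∂P_2)(P_2/Q_1) = 4 × (2.7/66.415) ≈ 0.163.
Since ε > 0, cinema tickets and streaming rentals are substitutes.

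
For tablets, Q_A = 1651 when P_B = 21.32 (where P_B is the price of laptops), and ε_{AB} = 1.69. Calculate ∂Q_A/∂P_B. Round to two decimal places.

130.87

ε = (∂Q_A/∂P_B)·(P_B/Q_A) ⇒ ∂Q_A/∂P_B = ε·Q_A/P_B = 1.69 × 1651/21.32 ≈ 130.87.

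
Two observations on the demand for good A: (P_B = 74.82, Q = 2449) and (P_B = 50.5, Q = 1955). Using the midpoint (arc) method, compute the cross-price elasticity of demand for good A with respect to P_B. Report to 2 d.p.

0.58

ΔQ_A = 1955 − 2449 = -494; ΔP_B = 50.5 − 74.82 = -24.32.
Midpoints: Q̄_A = 2202.0, P̄_B = 62.66.
ε = (ΔQ_A/Q̄_A)/(ΔP_B/P̄_B) = (-494/2202.0)/(-24.32/62.66) ≈ 0.58.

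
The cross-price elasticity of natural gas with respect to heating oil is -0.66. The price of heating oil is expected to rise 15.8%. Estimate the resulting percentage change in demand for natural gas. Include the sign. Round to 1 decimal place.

%ΔQ ≈ ε × %ΔP of heating oil = -0.66 × (15.8%) = -10.4%.

-10.4%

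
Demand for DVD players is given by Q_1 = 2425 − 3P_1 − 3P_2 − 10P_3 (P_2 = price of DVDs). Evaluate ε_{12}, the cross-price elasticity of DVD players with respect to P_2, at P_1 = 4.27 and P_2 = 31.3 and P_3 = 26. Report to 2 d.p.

At P_1 = 4.27 and P_2 = 31.3 and P_3 = 26: Q_1 = 2058.29.
∂Q_1/∂P_2 = -3.
ε = (∂Q_1/∂P_2)(P_2/Q_1) = -3 × (31.3/2058.29) ≈ -0.05.
Since ε < 0, DVD players and DVDs are complements.

-0.05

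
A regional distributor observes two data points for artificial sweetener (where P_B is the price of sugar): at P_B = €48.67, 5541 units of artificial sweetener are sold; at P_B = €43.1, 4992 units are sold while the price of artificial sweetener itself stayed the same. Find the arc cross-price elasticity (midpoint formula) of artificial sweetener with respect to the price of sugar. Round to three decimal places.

ΔQ_A = 4992 − 5541 = -549; ΔP_B = 43.1 − 48.67 = -5.57.
Midpoints: Q̄_A = 5266.5, P̄_B = 45.89.
ε = (ΔQ_A/Q̄_A)/(ΔP_B/P̄_B) = (-549/5266.5)/(-5.57/45.89) ≈ 0.859.
ε > 0: artificial sweetener and sugar are substitutes.

0.859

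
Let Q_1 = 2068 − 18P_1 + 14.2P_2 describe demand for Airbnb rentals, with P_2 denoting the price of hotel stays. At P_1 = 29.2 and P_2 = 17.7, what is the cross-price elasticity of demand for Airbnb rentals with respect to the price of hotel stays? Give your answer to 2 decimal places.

At P_1 = 29.2 and P_2 = 17.7: Q_1 = 1793.74.
∂Q_1/∂P_2 = 14.2.
ε = (∂Q_1/∂P_2)(P_2/Q_1) = 14.2 × (17.7/1793.74) ≈ 0.14.
Since ε > 0, Airbnb rentals and hotel stays are substitutes.

0.14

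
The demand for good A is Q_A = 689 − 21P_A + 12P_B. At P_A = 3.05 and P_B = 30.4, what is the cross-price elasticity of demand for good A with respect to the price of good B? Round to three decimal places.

At P_A = 3.05 and P_B = 30.4: Q_A = 989.75.
∂Q_A/∂P_B = 12.
ε = (∂Q_A/∂P_B)(P_B/Q_A) = 12 × (30.4/989.75) ≈ 0.369.
Since ε > 0, good A and good B are substitutes.

0.369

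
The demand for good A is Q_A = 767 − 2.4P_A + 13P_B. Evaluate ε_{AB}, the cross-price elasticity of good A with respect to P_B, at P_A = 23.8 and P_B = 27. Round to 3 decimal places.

0.331

At P_A = 23.8 and P_B = 27: Q_A = 1060.88.
∂Q_A/∂P_B = 13.
ε = (∂Q_A/∂P_B)(P_B/Q_A) = 13 × (27/1060.88) ≈ 0.331.
Since ε > 0, good A and good B are substitutes.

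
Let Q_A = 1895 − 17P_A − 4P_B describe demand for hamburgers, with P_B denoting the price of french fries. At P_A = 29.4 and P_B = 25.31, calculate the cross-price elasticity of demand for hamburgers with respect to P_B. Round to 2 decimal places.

At P_A = 29.4 and P_B = 25.31: Q_A = 1293.96.
∂Q_A/∂P_B = -4.
ε = (∂Q_A/∂P_B)(P_B/Q_A) = -4 × (25.31/1293.96) ≈ -0.08.
Since ε < 0, hamburgers and french fries are complements.

-0.08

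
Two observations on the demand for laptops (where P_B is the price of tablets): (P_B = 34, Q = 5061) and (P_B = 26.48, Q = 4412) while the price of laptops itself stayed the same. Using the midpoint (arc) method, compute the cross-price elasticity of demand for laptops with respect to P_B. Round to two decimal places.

ΔQ_A = 4412 − 5061 = -649; ΔP_B = 26.48 − 34 = -7.52.
Midpoints: Q̄_A = 4736.5, P̄_B = 30.24.
ε = (ΔQ_A/Q̄_A)/(ΔP_B/P̄_B) = (-649/4736.5)/(-7.52/30.24) ≈ 0.55.
ε > 0: laptops and tablets are substitutes.

0.55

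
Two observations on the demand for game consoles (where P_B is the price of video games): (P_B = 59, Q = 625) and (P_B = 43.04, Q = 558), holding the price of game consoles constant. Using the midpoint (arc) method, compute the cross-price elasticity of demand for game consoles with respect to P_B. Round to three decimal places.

ΔQ_A = 558 − 625 = -67; ΔP_B = 43.04 − 59 = -15.96.
Midpoints: Q̄_A = 591.5, P̄_B = 51.02.
ε = (ΔQ_A/Q̄_A)/(ΔP_B/P̄_B) = (-67/591.5)/(-15.96/51.02) ≈ 0.362.

0.362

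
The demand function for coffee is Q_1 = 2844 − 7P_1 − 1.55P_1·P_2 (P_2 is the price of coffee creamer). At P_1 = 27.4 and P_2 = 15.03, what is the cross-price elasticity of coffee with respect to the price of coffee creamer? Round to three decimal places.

-0.317

At P_1 = 27.4 and P_2 = 15.03: Q_1 = 2013.876.
∂Q_1/∂P_2 = -1.55P_1 = -1.55(27.4) = -42.4700.
ε = (∂Q_1/∂P_2)(P_2/Q_1) = -42.4700 × (15.03/2013.876) ≈ -0.317.
ε < 0: complements.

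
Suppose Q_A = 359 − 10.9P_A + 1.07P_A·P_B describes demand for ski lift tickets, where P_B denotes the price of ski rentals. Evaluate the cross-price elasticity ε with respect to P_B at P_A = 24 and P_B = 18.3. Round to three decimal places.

At P_A = 24 and P_B = 18.3: Q_A = 567.344.
∂Q_A/∂P_B = 1.07P_A = 1.07(24) = 25.6800.
ε = (∂Q_A/∂P_B)(P_B/Q_A) = 25.6800 × (18.3/567.344) ≈ 0.828.

0.828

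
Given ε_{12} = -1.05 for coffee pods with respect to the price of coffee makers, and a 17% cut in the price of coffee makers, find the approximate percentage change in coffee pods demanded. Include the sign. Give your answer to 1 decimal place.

%ΔQ ≈ ε × %ΔP of coffee makers = -1.05 × (-17%) = 17.9%.

17.9%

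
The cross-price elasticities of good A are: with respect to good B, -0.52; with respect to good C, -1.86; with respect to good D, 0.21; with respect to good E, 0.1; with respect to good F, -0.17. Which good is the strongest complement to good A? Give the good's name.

Complements have ε < 0. The most negative value is -1.86 (good C).

good C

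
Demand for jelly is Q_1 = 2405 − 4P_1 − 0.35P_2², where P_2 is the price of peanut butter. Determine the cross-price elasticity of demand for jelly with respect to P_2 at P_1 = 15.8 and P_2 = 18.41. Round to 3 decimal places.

At P_1 = 15.8 and P_2 = 18.41: Q_1 = 2223.175.
∂Q_1/∂P_2 = -0.7P_2 = -0.7(18.41) = -12.8870.
ε = (∂Q_1/∂P_2)(P_2/Q_1) = -12.8870 × (18.41/2223.175) ≈ -0.107.

-0.107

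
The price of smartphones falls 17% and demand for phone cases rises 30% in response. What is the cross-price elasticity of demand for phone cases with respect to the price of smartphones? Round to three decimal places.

-1.765

ε = (%ΔQ of phone cases) / (%ΔP of smartphones) = (30%) / (-17%) ≈ -1.765.
Negative cross-price elasticity: complements.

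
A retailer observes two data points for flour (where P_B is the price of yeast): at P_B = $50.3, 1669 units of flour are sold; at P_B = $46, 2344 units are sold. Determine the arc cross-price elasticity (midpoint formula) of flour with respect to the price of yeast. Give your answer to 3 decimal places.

ΔQ_A = 2344 − 1669 = 675; ΔP_B = 46 − 50.3 = -4.3.
Midpoints: Q̄_A = 2006.5, P̄_B = 48.15.
ε = (ΔQ_A/Q̄_A)/(ΔP_B/P̄_B) = (675/2006.5)/(-4.3/48.15) ≈ -3.767.

-3.767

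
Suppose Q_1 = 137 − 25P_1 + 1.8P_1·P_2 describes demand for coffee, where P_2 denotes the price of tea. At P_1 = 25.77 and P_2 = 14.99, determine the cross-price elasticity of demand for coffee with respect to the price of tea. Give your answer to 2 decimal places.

At P_1 = 25.77 and P_2 = 14.99: Q_1 = 188.076.
∂Q_1/∂P_2 = 1.8P_1 = 1.8(25.77) = 46.3860.
ε = (∂Q_1/∂P_2)(P_2/Q_1) = 46.3860 × (14.99/188.076) ≈ 3.70.

3.70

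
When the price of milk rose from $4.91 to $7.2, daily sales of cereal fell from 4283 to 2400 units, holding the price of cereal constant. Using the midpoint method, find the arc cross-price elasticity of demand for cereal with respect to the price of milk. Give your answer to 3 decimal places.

-1.490

ΔQ_A = 2400 − 4283 = -1883; ΔP_B = 7.2 − 4.91 = 2.29.
Midpoints: Q̄_A = 3341.5, P̄_B = 6.05.
ε = (ΔQ_A/Q̄_A)/(ΔP_B/P̄_B) = (-1883/3341.5)/(2.29/6.05) ≈ -1.490.
ε < 0: cereal and milk are complements.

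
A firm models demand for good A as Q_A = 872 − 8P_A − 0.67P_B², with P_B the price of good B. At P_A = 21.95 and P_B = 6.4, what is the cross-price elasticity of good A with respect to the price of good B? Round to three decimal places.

-0.082

At P_A = 21.95 and P_B = 6.4: Q_A = 668.957.
∂Q_A/∂P_B = -1.34P_B = -1.34(6.4) = -8.5760.
ε = (∂Q_A/∂P_B)(P_B/Q_A) = -8.5760 × (6.4/668.957) ≈ -0.082.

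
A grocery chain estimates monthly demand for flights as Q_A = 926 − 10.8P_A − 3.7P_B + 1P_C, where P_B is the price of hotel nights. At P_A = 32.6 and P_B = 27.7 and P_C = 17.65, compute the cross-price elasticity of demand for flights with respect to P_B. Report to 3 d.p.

-0.210

At P_A = 32.6 and P_B = 27.7 and P_C = 17.65: Q_A = 489.08.
∂Q_A/∂P_B = -3.7.
ε = (∂Q_A/∂P_B)(P_B/Q_A) = -3.7 × (27.7/489.08) ≈ -0.210.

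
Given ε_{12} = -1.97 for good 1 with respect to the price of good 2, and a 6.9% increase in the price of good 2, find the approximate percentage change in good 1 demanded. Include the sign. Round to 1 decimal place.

%ΔQ ≈ ε × %ΔP of good 2 = -1.97 × (6.9%) = -13.6%.
Demand for good 1 falls by about 13.6%.

-13.6%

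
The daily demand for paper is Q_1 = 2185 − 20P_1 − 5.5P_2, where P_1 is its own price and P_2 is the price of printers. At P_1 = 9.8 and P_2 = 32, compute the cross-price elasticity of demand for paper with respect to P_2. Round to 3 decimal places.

At P_1 = 9.8 and P_2 = 32: Q_1 = 1813.
∂Q_1/∂P_2 = -5.5.
ε = (∂Q_1/∂P_2)(P_2/Q_1) = -5.5 × (32/1813) ≈ -0.097.
Since ε < 0, paper and printers are complements.

-0.097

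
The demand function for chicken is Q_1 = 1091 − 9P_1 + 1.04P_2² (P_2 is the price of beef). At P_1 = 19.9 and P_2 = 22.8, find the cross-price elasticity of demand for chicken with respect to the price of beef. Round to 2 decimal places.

0.74

At P_1 = 19.9 and P_2 = 22.8: Q_1 = 1452.534.
∂Q_1/∂P_2 = 2.08P_2 = 2.08(22.8) = 47.4240.
ε = (∂Q_1/∂P_2)(P_2/Q_1) = 47.4240 × (22.8/1452.534) ≈ 0.74.
ε > 0: substitutes.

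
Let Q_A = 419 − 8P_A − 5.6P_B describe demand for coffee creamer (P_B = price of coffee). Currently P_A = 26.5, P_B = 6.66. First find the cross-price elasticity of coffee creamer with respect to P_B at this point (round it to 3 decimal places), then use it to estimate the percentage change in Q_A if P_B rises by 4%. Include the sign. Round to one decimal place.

At P_A = 26.5, P_B = 6.66: Q_A = 169.704.
∂Q_A/∂P_B = -5.6.
ε = (∂Q_A/∂P_B)(P_B/Q_A) = -5.6000 × 6.66/169.704 ≈ -0.220.
%ΔQ_A ≈ ε × %ΔP_B = -0.220 × (4%) = -0.9%.

-0.9%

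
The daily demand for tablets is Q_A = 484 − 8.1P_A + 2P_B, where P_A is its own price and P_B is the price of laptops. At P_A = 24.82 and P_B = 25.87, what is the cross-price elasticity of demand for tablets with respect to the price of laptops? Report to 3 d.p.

At P_A = 24.82 and P_B = 25.87: Q_A = 334.698.
∂Q_A/∂P_B = 2.
ε = (∂Q_A/∂P_B)(P_B/Q_A) = 2 × (25.87/334.698) ≈ 0.155.
Since ε > 0, tablets and laptops are substitutes.

0.155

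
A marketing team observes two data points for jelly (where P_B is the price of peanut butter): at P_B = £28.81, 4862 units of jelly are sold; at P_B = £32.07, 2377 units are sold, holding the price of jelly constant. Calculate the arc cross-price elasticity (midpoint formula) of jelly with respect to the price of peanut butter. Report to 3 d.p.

ΔQ_A = 2377 − 4862 = -2485; ΔP_B = 32.07 − 28.81 = 3.26.
Midpoints: Q̄_A = 3619.5, P̄_B = 30.44.
ε = (ΔQ_A/Q̄_A)/(ΔP_B/P̄_B) = (-2485/3619.5)/(3.26/30.44) ≈ -6.411.

-6.411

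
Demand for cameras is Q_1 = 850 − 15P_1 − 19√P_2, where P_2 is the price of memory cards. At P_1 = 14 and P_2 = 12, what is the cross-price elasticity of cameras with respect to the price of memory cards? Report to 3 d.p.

At P_1 = 14 and P_2 = 12: Q_1 = 574.182.
∂Q_1/∂P_2 = -19/(2√P_2) = -19/(2√12) = -2.7424.
ε = (∂Q_1/∂P_2)(P_2/Q_1) = -2.7424 × (12/574.182) ≈ -0.057.

-0.057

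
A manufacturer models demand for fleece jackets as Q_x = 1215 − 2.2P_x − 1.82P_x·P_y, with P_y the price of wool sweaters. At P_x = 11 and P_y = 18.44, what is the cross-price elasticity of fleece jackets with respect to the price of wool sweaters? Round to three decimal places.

At P_x = 11 and P_y = 18.44: Q_x = 821.631.
∂Q_x/∂P_y = -1.82P_x = -1.82(11) = -20.0200.
ε = (∂Q_x/∂P_y)(P_y/Q_x) = -20.0200 × (18.44/821.631) ≈ -0.449.
ε < 0: complements.

-0.449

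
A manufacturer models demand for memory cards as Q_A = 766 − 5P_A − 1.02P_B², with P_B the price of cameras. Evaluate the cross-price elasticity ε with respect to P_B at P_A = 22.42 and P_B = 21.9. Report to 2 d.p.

At P_A = 22.42 and P_B = 21.9: Q_A = 164.698.
∂Q_A/∂P_B = -2.04P_B = -2.04(21.9) = -44.6760.
ε = (∂Q_A/∂P_B)(P_B/Q_A) = -44.6760 × (21.9/164.698) ≈ -5.94.

-5.94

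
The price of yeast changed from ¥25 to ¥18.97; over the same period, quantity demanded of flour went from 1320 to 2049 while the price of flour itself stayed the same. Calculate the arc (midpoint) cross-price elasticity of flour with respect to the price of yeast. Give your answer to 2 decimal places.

-1.58

ΔQ_A = 2049 − 1320 = 729; ΔP_B = 18.97 − 25 = -6.03.
Midpoints: Q̄_A = 1684.5, P̄_B = 21.98.
ε = (ΔQ_A/Q̄_A)/(ΔP_B/P̄_B) = (729/1684.5)/(-6.03/21.98) ≈ -1.58.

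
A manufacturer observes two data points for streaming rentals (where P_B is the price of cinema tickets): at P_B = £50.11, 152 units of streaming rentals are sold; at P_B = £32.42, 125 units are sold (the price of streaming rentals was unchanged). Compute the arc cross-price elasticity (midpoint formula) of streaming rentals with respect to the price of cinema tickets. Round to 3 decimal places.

ΔQ_A = 125 − 152 = -27; ΔP_B = 32.42 − 50.11 = -17.69.
Midpoints: Q̄_A = 138.5, P̄_B = 41.27.
ε = (ΔQ_A/Q̄_A)/(ΔP_B/P̄_B) = (-27/138.5)/(-17.69/41.27) ≈ 0.455.
ε > 0: streaming rentals and cinema tickets are substitutes.

0.455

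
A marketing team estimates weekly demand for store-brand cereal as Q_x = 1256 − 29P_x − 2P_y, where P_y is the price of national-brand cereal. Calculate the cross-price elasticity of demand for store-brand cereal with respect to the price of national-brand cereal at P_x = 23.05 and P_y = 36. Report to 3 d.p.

-0.140

At P_x = 23.05 and P_y = 36: Q_x = 515.55.
∂Q_x/∂P_y = -2.
ε = (∂Q_x/∂P_y)(P_y/Q_x) = -2 × (36/515.55) ≈ -0.140.
Since ε < 0, store-brand cereal and national-brand cereal are complements.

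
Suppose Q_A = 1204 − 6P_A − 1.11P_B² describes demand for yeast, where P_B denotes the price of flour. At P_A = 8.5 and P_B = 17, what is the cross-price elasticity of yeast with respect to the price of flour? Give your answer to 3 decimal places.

-0.771

At P_A = 8.5 and P_B = 17: Q_A = 832.21.
∂Q_A/∂P_B = -2.22P_B = -2.22(17) = -37.7400.
ε = (∂Q_A/∂P_B)(P_B/Q_A) = -37.7400 × (17/832.21) ≈ -0.771.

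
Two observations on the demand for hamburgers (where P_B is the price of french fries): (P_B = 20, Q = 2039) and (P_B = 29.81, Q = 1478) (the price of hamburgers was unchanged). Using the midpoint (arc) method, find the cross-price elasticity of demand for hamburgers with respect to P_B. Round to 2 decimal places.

-0.81

ΔQ_A = 1478 − 2039 = -561; ΔP_B = 29.81 − 20 = 9.81.
Midpoints: Q̄_A = 1758.5, P̄_B = 24.91.
ε = (ΔQ_A/Q̄_A)/(ΔP_B/P̄_B) = (-561/1758.5)/(9.81/24.91) ≈ -0.81.
ε < 0: hamburgers and french fries are complements.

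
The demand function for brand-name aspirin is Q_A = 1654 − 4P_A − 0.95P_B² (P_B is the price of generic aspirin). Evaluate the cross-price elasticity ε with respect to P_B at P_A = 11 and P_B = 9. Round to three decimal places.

-0.100

At P_A = 11 and P_B = 9: Q_A = 1533.05.
∂Q_A/∂P_B = -1.9P_B = -1.9(9) = -17.1000.
ε = (∂Q_A/∂P_B)(P_B/Q_A) = -17.1000 × (9/1533.05) ≈ -0.100.
ε < 0: complements.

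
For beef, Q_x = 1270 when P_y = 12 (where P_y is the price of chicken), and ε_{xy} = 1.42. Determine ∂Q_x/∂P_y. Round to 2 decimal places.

ε = (∂Q_x/∂P_y)·(P_y/Q_x) ⇒ ∂Q_x/∂P_y = ε·Q_x/P_y = 1.42 × 1270/12 ≈ 150.28.

150.28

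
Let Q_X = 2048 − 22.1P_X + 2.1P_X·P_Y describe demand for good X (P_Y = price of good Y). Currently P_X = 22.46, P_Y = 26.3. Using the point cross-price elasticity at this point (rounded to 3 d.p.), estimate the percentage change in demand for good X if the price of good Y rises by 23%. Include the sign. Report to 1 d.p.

10.2%

At P_X = 22.46, P_Y = 26.3: Q_X = 2792.100.
∂Q_X/∂P_Y = 2.1P_X = 47.1660.
ε = (∂Q_X/∂P_Y)(P_Y/Q_X) = 47.1660 × 26.3/2792.100 ≈ 0.444.
%ΔQ_X ≈ ε × %ΔP_Y = 0.444 × (23%) = 10.2%.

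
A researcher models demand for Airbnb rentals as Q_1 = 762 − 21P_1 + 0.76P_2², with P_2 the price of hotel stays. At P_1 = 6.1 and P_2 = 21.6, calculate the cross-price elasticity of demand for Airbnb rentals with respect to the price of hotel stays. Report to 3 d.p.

At P_1 = 6.1 and P_2 = 21.6: Q_1 = 988.486.
∂Q_1/∂P_2 = 1.52P_2 = 1.52(21.6) = 32.8320.
ε = (∂Q_1/∂P_2)(P_2/Q_1) = 32.8320 × (21.6/988.486) ≈ 0.717.

0.717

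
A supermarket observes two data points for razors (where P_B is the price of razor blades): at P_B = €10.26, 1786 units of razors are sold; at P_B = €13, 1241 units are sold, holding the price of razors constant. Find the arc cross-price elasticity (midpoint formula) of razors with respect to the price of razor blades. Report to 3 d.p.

-1.528

ΔQ_A = 1241 − 1786 = -545; ΔP_B = 13 − 10.26 = 2.74.
Midpoints: Q̄_A = 1513.5, P̄_B = 11.63.
ε = (ΔQ_A/Q̄_A)/(ΔP_B/P̄_B) = (-545/1513.5)/(2.74/11.63) ≈ -1.528.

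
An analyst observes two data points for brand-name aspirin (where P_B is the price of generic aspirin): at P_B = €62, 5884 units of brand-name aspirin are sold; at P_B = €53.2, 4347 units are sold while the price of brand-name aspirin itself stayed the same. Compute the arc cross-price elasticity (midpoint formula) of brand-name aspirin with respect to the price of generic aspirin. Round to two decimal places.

1.97

ΔQ_A = 4347 − 5884 = -1537; ΔP_B = 53.2 − 62 = -8.8.
Midpoints: Q̄_A = 5115.5, P̄_B = 57.60.
ε = (ΔQ_A/Q̄_A)/(ΔP_B/P̄_B) = (-1537/5115.5)/(-8.8/57.60) ≈ 1.97.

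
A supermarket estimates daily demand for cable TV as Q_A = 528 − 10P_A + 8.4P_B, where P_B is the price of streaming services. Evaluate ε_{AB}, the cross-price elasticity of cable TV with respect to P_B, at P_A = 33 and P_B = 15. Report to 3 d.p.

At P_A = 33 and P_B = 15: Q_A = 324.
∂Q_A/∂P_B = 8.4.
ε = (∂Q_A/∂P_B)(P_B/Q_A) = 8.4 × (15/324) ≈ 0.389.
Since ε > 0, cable TV and streaming services are substitutes.

0.389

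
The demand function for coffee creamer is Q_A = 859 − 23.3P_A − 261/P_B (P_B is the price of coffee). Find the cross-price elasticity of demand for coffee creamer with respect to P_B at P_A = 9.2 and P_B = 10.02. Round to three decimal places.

At P_A = 9.2 and P_B = 10.02: Q_A = 618.592.
∂Q_A/∂P_B = 261/P_B² = 2.5996.
ε = (∂Q_A/∂P_B)(P_B/Q_A) = 2.5996 × (10.02/618.592) ≈ 0.042.

0.042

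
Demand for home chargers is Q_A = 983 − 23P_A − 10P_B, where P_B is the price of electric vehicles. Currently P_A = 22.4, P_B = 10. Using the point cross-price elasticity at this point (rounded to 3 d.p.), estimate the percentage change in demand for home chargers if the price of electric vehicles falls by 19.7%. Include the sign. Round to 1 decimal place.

At P_A = 22.4, P_B = 10: Q_A = 367.8.
∂Q_A/∂P_B = -10.
ε = (∂Q_A/∂P_B)(P_B/Q_A) = -10.0000 × 10/367.8 ≈ -0.272.
%ΔQ_A ≈ ε × %ΔP_B = -0.272 × (-19.7%) = 5.4%.

5.4%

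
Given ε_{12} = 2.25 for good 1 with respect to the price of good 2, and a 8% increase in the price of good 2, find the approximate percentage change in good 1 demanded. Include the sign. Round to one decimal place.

18.0%

%ΔQ ≈ ε × %ΔP of good 2 = 2.25 × (8%) = 18.0%.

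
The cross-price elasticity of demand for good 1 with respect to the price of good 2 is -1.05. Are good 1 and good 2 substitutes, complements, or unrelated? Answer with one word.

ε = -1.05 < 0, so a higher price of good 2 lowers demand for good 1: complements.

complements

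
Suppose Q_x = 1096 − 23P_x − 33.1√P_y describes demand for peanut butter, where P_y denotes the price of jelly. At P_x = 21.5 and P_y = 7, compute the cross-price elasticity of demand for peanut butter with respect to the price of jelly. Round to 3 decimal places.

At P_x = 21.5 and P_y = 7: Q_x = 513.926.
∂Q_x/∂P_y = -33.1/(2√P_y) = -33.1/(2√7) = -6.2553.
ε = (∂Q_x/∂P_y)(P_y/Q_x) = -6.2553 × (7/513.926) ≈ -0.085.
ε < 0: complements.

-0.085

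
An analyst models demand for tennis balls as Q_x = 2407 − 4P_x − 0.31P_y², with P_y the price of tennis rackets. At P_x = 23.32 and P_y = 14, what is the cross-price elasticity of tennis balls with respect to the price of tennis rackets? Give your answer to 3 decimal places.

At P_x = 23.32 and P_y = 14: Q_x = 2252.96.
∂Q_x/∂P_y = -0.62P_y = -0.62(14) = -8.6800.
ε = (∂Q_x/∂P_y)(P_y/Q_x) = -8.6800 × (14/2252.96) ≈ -0.054.

-0.054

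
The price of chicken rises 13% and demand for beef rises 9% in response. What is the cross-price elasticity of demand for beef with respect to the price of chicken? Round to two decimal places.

ε = (%ΔQ of beef) / (%ΔP of chicken) = (9%) / (13%) ≈ 0.69.
Positive cross-price elasticity: substitutes.

0.69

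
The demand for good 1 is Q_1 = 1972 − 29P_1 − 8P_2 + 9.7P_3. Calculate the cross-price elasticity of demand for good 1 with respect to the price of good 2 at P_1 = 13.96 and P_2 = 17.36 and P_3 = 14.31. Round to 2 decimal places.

-0.09

At P_1 = 13.96 and P_2 = 17.36 and P_3 = 14.31: Q_1 = 1567.087.
∂Q_1/∂P_2 = -8.
ε = (∂Q_1/∂P_2)(P_2/Q_1) = -8 × (17.36/1567.087) ≈ -0.09.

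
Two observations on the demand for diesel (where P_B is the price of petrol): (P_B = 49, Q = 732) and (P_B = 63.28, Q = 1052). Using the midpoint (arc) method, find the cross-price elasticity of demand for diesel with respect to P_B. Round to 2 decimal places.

1.41

ΔQ_A = 1052 − 732 = 320; ΔP_B = 63.28 − 49 = 14.28.
Midpoints: Q̄_A = 892.0, P̄_B = 56.14.
ε = (ΔQ_A/Q̄_A)/(ΔP_B/P̄_B) = (320/892.0)/(14.28/56.14) ≈ 1.41.
ε > 0: diesel and petrol are substitutes.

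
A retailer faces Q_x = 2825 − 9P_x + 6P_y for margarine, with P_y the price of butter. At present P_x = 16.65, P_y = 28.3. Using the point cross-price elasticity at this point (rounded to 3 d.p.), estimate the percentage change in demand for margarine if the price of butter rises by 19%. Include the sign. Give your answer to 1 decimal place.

1.1%

At P_x = 16.65, P_y = 28.3: Q_x = 2844.95.
∂Q_x/∂P_y = 6.
ε = (∂Q_x/∂P_y)(P_y/Q_x) = 6.0000 × 28.3/2844.95 ≈ 0.060.
%ΔQ_x ≈ ε × %ΔP_y = 0.060 × (19%) = 1.1%.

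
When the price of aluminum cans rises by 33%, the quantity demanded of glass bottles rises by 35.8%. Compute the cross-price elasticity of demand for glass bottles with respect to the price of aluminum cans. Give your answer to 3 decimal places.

ε = (%ΔQ of glass bottles) / (%ΔP of aluminum cans) = (35.8%) / (33%) ≈ 1.085.

1.085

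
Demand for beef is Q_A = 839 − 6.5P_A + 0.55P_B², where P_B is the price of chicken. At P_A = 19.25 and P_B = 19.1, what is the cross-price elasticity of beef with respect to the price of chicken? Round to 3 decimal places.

0.439

At P_A = 19.25 and P_B = 19.1: Q_A = 914.521.
∂Q_A/∂P_B = 1.1P_B = 1.1(19.1) = 21.0100.
ε = (∂Q_A/∂P_B)(P_B/Q_A) = 21.0100 × (19.1/914.521) ≈ 0.439.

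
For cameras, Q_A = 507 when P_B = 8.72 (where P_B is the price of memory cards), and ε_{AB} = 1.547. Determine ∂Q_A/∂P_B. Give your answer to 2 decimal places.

89.95

ε = (∂Q_A/∂P_B)·(P_B/Q_A) ⇒ ∂Q_A/∂P_B = ε·Q_A/P_B = 1.547 × 507/8.72 ≈ 89.95.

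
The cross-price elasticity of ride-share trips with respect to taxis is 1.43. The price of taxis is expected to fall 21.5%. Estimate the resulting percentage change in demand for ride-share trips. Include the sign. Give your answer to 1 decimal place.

-30.7%

%ΔQ ≈ ε × %ΔP of taxis = 1.43 × (-21.5%) = -30.7%.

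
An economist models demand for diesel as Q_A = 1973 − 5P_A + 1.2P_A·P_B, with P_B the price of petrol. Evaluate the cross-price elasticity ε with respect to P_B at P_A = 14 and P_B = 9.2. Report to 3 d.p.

At P_A = 14 and P_B = 9.2: Q_A = 2057.56.
∂Q_A/∂P_B = 1.2P_A = 1.2(14) = 16.8000.
ε = (∂Q_A/∂P_B)(P_B/Q_A) = 16.8000 × (9.2/2057.56) ≈ 0.075.

0.075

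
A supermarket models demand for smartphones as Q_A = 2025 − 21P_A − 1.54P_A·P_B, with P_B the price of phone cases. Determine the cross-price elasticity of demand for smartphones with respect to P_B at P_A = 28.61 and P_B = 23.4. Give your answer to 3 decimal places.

At P_A = 28.61 and P_B = 23.4: Q_A = 393.200.
∂Q_A/∂P_B = -1.54P_A = -1.54(28.61) = -44.0594.
ε = (∂Q_A/∂P_B)(P_B/Q_A) = -44.0594 × (23.4/393.200) ≈ -2.622.
ε < 0: complements.

-2.622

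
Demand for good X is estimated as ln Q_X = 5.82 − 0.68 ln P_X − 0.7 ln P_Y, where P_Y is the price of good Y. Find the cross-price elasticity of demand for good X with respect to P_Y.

In a log-linear (constant-elasticity) demand function, the coefficient on ln P_Y is the cross-price elasticity.
ε = -0.70. Negative, so good X and good Y are complements.

-0.70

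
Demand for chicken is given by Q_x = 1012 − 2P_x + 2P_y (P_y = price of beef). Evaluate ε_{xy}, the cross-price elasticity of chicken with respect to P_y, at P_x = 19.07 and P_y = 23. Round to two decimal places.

0.05

At P_x = 19.07 and P_y = 23: Q_x = 1019.86.
∂Q_x/∂P_y = 2.
ε = (∂Q_x/∂P_y)(P_y/Q_x) = 2 × (23/1019.86) ≈ 0.05.
Since ε > 0, chicken and beef are substitutes.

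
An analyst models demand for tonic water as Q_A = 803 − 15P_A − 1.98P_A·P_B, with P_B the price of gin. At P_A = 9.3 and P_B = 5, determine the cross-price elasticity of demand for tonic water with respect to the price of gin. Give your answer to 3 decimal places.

-0.161

At P_A = 9.3 and P_B = 5: Q_A = 571.43.
∂Q_A/∂P_B = -1.98P_A = -1.98(9.3) = -18.4140.
ε = (∂Q_A/∂P_B)(P_B/Q_A) = -18.4140 × (5/571.43) ≈ -0.161.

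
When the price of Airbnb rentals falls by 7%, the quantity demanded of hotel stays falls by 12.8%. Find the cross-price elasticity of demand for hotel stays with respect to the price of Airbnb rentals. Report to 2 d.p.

1.83

ε = (%ΔQ of hotel stays) / (%ΔP of Airbnb rentals) = (-12.8%) / (-7%) ≈ 1.83.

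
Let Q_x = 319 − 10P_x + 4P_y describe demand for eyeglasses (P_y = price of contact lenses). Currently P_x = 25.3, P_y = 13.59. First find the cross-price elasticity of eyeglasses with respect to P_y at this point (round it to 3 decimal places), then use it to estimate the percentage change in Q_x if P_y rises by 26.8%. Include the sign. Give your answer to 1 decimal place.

At P_x = 25.3, P_y = 13.59: Q_x = 120.36.
∂Q_x/∂P_y = 4.
ε = (∂Q_x/∂P_y)(P_y/Q_x) = 4.0000 × 13.59/120.36 ≈ 0.452.
%ΔQ_x ≈ ε × %ΔP_y = 0.452 × (26.8%) = 12.1%.

12.1%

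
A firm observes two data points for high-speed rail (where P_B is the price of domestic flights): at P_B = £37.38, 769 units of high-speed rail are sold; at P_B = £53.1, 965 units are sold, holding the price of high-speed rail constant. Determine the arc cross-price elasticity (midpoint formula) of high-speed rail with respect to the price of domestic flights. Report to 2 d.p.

ΔQ_A = 965 − 769 = 196; ΔP_B = 53.1 − 37.38 = 15.72.
Midpoints: Q̄_A = 867.0, P̄_B = 45.24.
ε = (ΔQ_A/Q̄_A)/(ΔP_B/P̄_B) = (196/867.0)/(15.72/45.24) ≈ 0.65.
ε > 0: high-speed rail and domestic flights are substitutes.

0.65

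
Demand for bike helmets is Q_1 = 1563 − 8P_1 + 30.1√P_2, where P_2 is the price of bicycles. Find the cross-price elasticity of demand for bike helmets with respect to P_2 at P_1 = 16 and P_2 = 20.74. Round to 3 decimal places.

0.044

At P_1 = 16 and P_2 = 20.74: Q_1 = 1572.079.
∂Q_1/∂P_2 = 30.1/(2√P_2) = 30.1/(2√20.74) = 3.3047.
ε = (∂Q_1/∂P_2)(P_2/Q_1) = 3.3047 × (20.74/1572.079) ≈ 0.044.
ε > 0: substitutes.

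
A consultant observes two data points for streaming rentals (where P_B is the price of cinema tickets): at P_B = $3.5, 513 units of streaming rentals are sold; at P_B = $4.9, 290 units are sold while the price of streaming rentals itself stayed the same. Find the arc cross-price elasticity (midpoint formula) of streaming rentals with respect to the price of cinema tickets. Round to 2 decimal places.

-1.67

ΔQ_A = 290 − 513 = -223; ΔP_B = 4.9 − 3.5 = 1.4.
Midpoints: Q̄_A = 401.5, P̄_B = 4.20.
ε = (ΔQ_A/Q̄_A)/(ΔP_B/P̄_B) = (-223/401.5)/(1.4/4.20) ≈ -1.67.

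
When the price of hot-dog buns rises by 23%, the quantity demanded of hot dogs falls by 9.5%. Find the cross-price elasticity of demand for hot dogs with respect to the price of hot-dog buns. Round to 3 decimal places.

ε = (%ΔQ of hot dogs) / (%ΔP of hot-dog buns) = (-9.5%) / (23%) ≈ -0.413.

-0.413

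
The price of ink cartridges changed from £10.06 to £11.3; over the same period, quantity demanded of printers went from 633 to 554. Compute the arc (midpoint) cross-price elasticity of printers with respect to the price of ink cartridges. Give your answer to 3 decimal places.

-1.146

ΔQ_A = 554 − 633 = -79; ΔP_B = 11.3 − 10.06 = 1.24.
Midpoints: Q̄_A = 593.5, P̄_B = 10.68.
ε = (ΔQ_A/Q̄_A)/(ΔP_B/P̄_B) = (-79/593.5)/(1.24/10.68) ≈ -1.146.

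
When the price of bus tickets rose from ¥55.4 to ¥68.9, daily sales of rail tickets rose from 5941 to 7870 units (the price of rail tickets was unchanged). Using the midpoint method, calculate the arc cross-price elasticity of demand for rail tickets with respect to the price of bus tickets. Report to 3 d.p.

1.286

ΔQ_A = 7870 − 5941 = 1929; ΔP_B = 68.9 − 55.4 = 13.5.
Midpoints: Q̄_A = 6905.5, P̄_B = 62.15.
ε = (ΔQ_A/Q̄_A)/(ΔP_B/P̄_B) = (1929/6905.5)/(13.5/62.15) ≈ 1.286.
ε > 0: rail tickets and bus tickets are substitutes.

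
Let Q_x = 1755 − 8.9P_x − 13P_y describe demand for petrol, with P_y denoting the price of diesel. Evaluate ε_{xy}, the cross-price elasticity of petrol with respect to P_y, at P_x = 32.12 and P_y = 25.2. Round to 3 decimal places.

At P_x = 32.12 and P_y = 25.2: Q_x = 1141.532.
∂Q_x/∂P_y = -13.
ε = (∂Q_x/∂P_y)(P_y/Q_x) = -13 × (25.2/1141.532) ≈ -0.287.

-0.287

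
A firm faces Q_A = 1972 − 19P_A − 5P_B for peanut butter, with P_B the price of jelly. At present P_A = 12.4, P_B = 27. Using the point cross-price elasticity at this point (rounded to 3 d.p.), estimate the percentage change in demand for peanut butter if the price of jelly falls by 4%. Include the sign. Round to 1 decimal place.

At P_A = 12.4, P_B = 27: Q_A = 1601.4.
∂Q_A/∂P_B = -5.
ε = (∂Q_A/∂P_B)(P_B/Q_A) = -5.0000 × 27/1601.4 ≈ -0.084.
%ΔQ_A ≈ ε × %ΔP_B = -0.084 × (-4%) = 0.3%.

0.3%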